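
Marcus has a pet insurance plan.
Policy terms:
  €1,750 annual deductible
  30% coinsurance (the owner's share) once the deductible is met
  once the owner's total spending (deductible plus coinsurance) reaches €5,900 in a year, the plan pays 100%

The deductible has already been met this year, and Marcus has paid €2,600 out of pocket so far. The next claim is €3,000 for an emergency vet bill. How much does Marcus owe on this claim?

€900

The deductible is already satisfied, so the full bill goes to coinsurance.
Owner's 30% share of €3,000 is €900.
Cumulative spending €2,600 + €900 = €3,500 stays under the €5,900 maximum.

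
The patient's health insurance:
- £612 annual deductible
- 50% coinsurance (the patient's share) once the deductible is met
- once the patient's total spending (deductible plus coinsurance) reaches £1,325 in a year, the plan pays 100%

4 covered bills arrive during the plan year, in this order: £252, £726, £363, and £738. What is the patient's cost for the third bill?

£181.50

Bill 1, £252: fully absorbed by the deductible. Patient owes £252 (running OOP £252).
Bill 2, £726: £360 finishes the deductible; £366 goes to coinsurance; 50% of £366 = £183. Patient pays £543; OOP now £795.
Bill 3, £363: deductible met; 50% of £363 = £181.50. Patient owes £181.50 (running OOP £976.50).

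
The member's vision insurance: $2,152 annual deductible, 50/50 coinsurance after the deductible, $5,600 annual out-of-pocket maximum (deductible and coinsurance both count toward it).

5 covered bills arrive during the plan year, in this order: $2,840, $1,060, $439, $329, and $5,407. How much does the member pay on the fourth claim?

#1 ($2,840): $2,152 to deductible, leaving $688; 50% of $688 = $344. Member owes $2,496 (running OOP $2,496).
#2 ($1,060): deductible met; 50% of $1,060 = $530. Member owes $530 (running OOP $3,026).
#3 ($439): 50% coinsurance on $439 = $219.50. Member pays $219.50; OOP now $3,245.50.
#4 ($329): deductible already satisfied, so member's share is 50% × $329 = $164.50. Member pays $164.50; OOP now $3,410.

$164.50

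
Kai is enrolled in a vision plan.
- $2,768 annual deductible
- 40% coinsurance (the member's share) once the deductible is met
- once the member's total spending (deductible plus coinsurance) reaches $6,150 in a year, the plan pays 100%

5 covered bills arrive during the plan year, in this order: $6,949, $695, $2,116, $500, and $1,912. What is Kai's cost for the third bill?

$846.40

Bill 1, $6,949: $2,768 finishes the deductible; $4,181 goes to coinsurance; member's 40% is $1,672.40. Cost to member: $4,440.40. OOP to date $4,440.40.
Bill 2, $695: deductible already satisfied, so member's share is 40% × $695 = $278. Member owes $278 (running OOP $4,718.40).
Bill 3, $2,116: 40% coinsurance on $2,116 = $846.40. Member pays $846.40; OOP now $5,564.80.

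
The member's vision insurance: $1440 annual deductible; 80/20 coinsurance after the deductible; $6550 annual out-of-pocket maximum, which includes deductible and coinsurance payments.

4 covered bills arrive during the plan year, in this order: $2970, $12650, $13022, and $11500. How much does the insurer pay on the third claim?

Bill 1, $2970: $1440 to deductible, leaving $1530; 20% of $1530 = $306. Cost to member: $1746. OOP to date $1746. Plan pays $2970 − $1746 = $1224.
Bill 2, $12650: deductible met; 20% of $12650 = $2530. Member owes $2530 (running OOP $4276). Insurer: $12650 − $2530 = $10120.
Bill 3, $13022: 20% coinsurance on $13022 = $2604.40. OOP would hit $6880.40 > $6550, so the cap limits the member to $6550 − $4276 = $2274. Plan pays $13022 − $2274 = $10748.

$10748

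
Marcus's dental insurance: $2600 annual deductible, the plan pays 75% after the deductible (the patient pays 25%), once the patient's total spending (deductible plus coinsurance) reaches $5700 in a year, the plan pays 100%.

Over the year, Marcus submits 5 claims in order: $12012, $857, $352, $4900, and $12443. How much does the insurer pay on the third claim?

$264

Claim 1 ($12012): deductible takes $2600, $9412 remains; coinsurance $9412 × 25% = $2353. Patient owes $4953 (running OOP $4953). Insurer: $12012 − $4953 = $7059.
Claim 2 ($857): deductible met; 25% of $857 = $214.25. Cost to patient: $214.25. OOP to date $5167.25. Plan pays $857 − $214.25 = $642.75.
Claim 3 ($352): deductible already satisfied, so patient's share is 25% × $352 = $88. Patient owes $88 (running OOP $5255.25). Insurer: $352 − $88 = $264.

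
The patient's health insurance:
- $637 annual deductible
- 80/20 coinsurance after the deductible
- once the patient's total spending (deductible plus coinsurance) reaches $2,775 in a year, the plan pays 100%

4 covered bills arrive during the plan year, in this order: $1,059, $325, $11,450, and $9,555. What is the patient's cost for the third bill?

$1,988.60

Claim 1 — $1,059: $637 to deductible, leaving $422; patient's 20% is $84.40. Cost to patient: $721.40. OOP to date $721.40.
Claim 2 — $325: 20% coinsurance on $325 = $65. Patient pays $65; OOP now $786.40.
Claim 3 — $11,450: 20% coinsurance on $11,450 = $2,290. Adding that to $786.40 gives $3,076.40, past the $2,775 cap; patient pays only $2,775 − $786.40 = $1,988.60.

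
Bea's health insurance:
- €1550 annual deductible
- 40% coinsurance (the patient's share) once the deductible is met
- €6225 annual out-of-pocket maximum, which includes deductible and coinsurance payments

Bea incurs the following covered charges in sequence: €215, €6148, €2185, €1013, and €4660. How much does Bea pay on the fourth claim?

€405.20

#1 (€215): fully absorbed by the deductible. Cost to patient: €215. OOP to date €215.
#2 (€6148): deductible takes €1335, €4813 remains; 40% of €4813 = €1925.20. Patient pays €3260.20; OOP now €3475.20.
#3 (€2185): deductible already satisfied, so patient's share is 40% × €2185 = €874. Patient pays €874; OOP now €4349.20.
#4 (€1013): deductible already satisfied, so patient's share is 40% × €1013 = €405.20. Patient owes €405.20 (running OOP €4754.40).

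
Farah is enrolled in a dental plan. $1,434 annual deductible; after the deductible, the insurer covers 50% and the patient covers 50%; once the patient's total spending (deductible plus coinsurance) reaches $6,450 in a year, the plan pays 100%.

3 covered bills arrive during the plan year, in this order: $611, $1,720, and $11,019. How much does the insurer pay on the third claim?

$6,451.50

Claim 1 — $611: all of it applies to the deductible. Patient owes $611 (running OOP $611). Insurer: $611 − $611 = $0.
Claim 2 — $1,720: deductible takes $823, $897 remains; patient's 50% is $448.50. Cost to patient: $1,271.50. OOP to date $1,882.50. Insurer: $1,720 − $1,271.50 = $448.50.
Claim 3 — $11,019: deductible met; 50% of $11,019 = $5,509.50. That would push OOP to $7,392, over the $6,450 cap, so patient pays $6,450 − $1,882.50 = $4,567.50. Insurer: $11,019 − $4,567.50 = $6,451.50.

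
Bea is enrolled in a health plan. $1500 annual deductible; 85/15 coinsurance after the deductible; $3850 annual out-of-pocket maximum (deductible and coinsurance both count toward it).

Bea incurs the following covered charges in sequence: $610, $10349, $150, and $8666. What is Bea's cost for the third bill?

$22.50

#1 ($610): fully absorbed by the deductible. Patient pays $610; OOP now $610.
#2 ($10349): $890 to deductible, leaving $9459; patient's 15% is $1418.85. Patient pays $2308.85; OOP now $2918.85.
#3 ($150): deductible met; 15% of $150 = $22.50. Cost to patient: $22.50. OOP to date $2941.35.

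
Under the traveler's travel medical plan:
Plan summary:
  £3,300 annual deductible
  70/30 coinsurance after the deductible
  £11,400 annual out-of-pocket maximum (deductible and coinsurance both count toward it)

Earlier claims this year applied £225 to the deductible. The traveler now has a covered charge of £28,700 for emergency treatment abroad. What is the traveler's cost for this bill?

£225 of the £3,300 deductible is already met, leaving £3,075.
That leaves £28,700 − £3,075 = £25,625 for coinsurance.
Coinsurance: £25,625 × 30% = £7,687.50.
Traveler responsibility before any cap: £3,075 + £7,687.50 = £10,762.50.
Cumulative spending £225 + £10,762.50 = £10,987.50 stays under the £11,400 maximum.

£10,762.50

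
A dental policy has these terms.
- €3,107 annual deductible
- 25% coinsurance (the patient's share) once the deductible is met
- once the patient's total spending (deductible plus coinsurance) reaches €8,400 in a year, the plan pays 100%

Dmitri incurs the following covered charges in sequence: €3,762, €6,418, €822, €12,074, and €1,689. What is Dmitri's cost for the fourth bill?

#1 (€3,762): €3,107 to deductible, leaving €655; patient's 25% is €163.75. Patient owes €3,270.75 (running OOP €3,270.75).
#2 (€6,418): 25% coinsurance on €6,418 = €1,604.50. Patient owes €1,604.50 (running OOP €4,875.25).
#3 (€822): deductible met; 25% of €822 = €205.50. Patient pays €205.50; OOP now €5,080.75.
#4 (€12,074): deductible met; 25% of €12,074 = €3,018.50. Patient owes €3,018.50 (running OOP €8,099.25).

€3,018.50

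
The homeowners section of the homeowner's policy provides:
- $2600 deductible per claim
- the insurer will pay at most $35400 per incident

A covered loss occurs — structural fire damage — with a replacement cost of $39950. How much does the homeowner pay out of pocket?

$4550

After the deductible, $39950 − $2600 = $37350 remains.
Since $37350 > $35400, the payout is capped at $35400.
Homeowner's share is the uncovered remainder: $39950 − $35400 = $4550.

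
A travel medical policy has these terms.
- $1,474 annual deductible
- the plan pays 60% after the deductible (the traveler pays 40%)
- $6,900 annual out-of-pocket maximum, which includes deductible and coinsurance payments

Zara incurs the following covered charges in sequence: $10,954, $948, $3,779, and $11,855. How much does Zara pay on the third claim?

#1 ($10,954): $1,474 to deductible, leaving $9,480; traveler's 40% is $3,792. Traveler pays $5,266; OOP now $5,266.
#2 ($948): deductible already satisfied, so traveler's share is 40% × $948 = $379.20. Traveler owes $379.20 (running OOP $5,645.20).
#3 ($3,779): 40% coinsurance on $3,779 = $1,511.60. OOP would hit $7,156.80 > $6,900, so the cap limits the traveler to $6,900 − $5,645.20 = $1,254.80.

$1,254.80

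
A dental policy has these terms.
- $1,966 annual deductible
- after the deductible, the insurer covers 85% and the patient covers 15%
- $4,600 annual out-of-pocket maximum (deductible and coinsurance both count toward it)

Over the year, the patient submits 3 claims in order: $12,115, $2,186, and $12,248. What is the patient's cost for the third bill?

Claim 1 ($12,115): $1,966 finishes the deductible; $10,149 goes to coinsurance; patient's 15% is $1,522.35. Cost to patient: $3,488.35. OOP to date $3,488.35.
Claim 2 ($2,186): deductible met; 15% of $2,186 = $327.90. Patient pays $327.90; OOP now $3,816.25.
Claim 3 ($12,248): deductible met; 15% of $12,248 = $1,837.20. OOP would hit $5,653.45 > $4,600, so the cap limits the patient to $4,600 − $3,816.25 = $783.75.

$783.75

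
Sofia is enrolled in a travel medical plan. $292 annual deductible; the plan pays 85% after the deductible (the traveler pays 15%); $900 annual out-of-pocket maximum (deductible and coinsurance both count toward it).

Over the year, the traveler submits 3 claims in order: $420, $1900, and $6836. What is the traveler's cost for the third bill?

$303.80

Bill 1, $420: deductible takes $292, $128 remains; traveler's 15% is $19.20. Cost to traveler: $311.20. OOP to date $311.20.
Bill 2, $1900: deductible met; 15% of $1900 = $285. Cost to traveler: $285. OOP to date $596.20.
Bill 3, $6836: 15% coinsurance on $6836 = $1025.40. OOP would hit $1621.60 > $900, so the cap limits the traveler to $900 − $596.20 = $303.80.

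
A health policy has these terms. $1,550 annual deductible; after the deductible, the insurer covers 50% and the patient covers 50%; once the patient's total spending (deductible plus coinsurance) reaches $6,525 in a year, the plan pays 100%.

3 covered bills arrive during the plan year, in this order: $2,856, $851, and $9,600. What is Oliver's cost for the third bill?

$3,896.50

Claim 1 — $2,856: $1,550 to deductible, leaving $1,306; 50% of $1,306 = $653. Patient pays $2,203; OOP now $2,203.
Claim 2 — $851: 50% coinsurance on $851 = $425.50. Patient owes $425.50 (running OOP $2,628.50).
Claim 3 — $9,600: deductible already satisfied, so patient's share is 50% × $9,600 = $4,800. Adding that to $2,628.50 gives $7,428.50, past the $6,525 cap; patient pays only $6,525 − $2,628.50 = $3,896.50.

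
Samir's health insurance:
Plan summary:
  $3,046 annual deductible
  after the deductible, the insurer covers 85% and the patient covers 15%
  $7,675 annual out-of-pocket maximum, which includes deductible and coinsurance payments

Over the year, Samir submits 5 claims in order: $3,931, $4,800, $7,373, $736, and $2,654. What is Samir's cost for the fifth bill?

$398.10

#1 ($3,931): $3,046 finishes the deductible; $885 goes to coinsurance; coinsurance $885 × 15% = $132.75. Patient owes $3,178.75 (running OOP $3,178.75).
#2 ($4,800): deductible met; 15% of $4,800 = $720. Cost to patient: $720. OOP to date $3,898.75.
#3 ($7,373): 15% coinsurance on $7,373 = $1,105.95. Patient pays $1,105.95; OOP now $5,004.70.
#4 ($736): 15% coinsurance on $736 = $110.40. Cost to patient: $110.40. OOP to date $5,115.10.
#5 ($2,654): deductible met; 15% of $2,654 = $398.10. Cost to patient: $398.10. OOP to date $5,513.20.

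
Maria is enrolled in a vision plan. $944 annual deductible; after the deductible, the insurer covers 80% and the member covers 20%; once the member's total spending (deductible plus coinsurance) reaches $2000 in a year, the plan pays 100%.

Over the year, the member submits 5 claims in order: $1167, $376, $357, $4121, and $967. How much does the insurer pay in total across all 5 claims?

$4988

Claim 1 ($1167): $944 finishes the deductible; $223 goes to coinsurance; coinsurance $223 × 20% = $44.60. Member owes $988.60 (running OOP $988.60). Insurer: $1167 − $988.60 = $178.40.
Claim 2 ($376): deductible met; 20% of $376 = $75.20. Member owes $75.20 (running OOP $1063.80). Insurer: $376 − $75.20 = $300.80.
Claim 3 ($357): 20% coinsurance on $357 = $71.40. Cost to member: $71.40. OOP to date $1135.20. Insurer: $357 − $71.40 = $285.60.
Claim 4 ($4121): deductible met; 20% of $4121 = $824.20. Member pays $824.20; OOP now $1959.40. Plan pays $4121 − $824.20 = $3296.80.
Claim 5 ($967): deductible met; 20% of $967 = $193.40. OOP would hit $2152.80 > $2000, so the cap limits the member to $2000 − $1959.40 = $40.60. Plan pays $967 − $40.60 = $926.40.
Insurer total: $178.40 + $300.80 + $285.60 + $3296.80 + $926.40 = $4988.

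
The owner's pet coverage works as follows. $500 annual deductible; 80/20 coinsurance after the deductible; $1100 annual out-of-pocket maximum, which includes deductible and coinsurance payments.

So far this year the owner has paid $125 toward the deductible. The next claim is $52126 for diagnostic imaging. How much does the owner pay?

$125 of the $500 deductible is already met, leaving $375.
The remaining $51751 (= $52126 − $375) moves to coinsurance.
20% of $51751 = $10350.20 falls to the owner.
So the owner owes $375 + $10350.20 = $10725.20 before any cap.
That would bring total out-of-pocket to $10850.20, past the $1100 cap. The owner is capped at $1100 − $125 = $975 on this claim.

$975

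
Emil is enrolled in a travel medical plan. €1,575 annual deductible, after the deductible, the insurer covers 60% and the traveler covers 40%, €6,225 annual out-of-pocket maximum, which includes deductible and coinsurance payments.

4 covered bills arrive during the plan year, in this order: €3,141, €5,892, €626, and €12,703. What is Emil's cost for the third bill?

€250.40

Claim 1 — €3,141: €1,575 to deductible, leaving €1,566; 40% of €1,566 = €626.40. Traveler owes €2,201.40 (running OOP €2,201.40).
Claim 2 — €5,892: 40% coinsurance on €5,892 = €2,356.80. Traveler owes €2,356.80 (running OOP €4,558.20).
Claim 3 — €626: deductible already satisfied, so traveler's share is 40% × €626 = €250.40. Traveler owes €250.40 (running OOP €4,808.60).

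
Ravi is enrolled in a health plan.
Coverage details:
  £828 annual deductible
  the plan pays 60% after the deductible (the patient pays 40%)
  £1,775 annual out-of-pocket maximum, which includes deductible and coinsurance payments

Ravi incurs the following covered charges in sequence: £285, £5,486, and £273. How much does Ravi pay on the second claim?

Claim 1 (£285): entire amount goes to the deductible. Patient pays £285; OOP now £285.
Claim 2 (£5,486): £543 to deductible, leaving £4,943; patient's 40% is £1,977.20. Deductible plus coinsurance: £543 + £1,977.20 = £2,520.20. OOP would hit £2,805.20 > £1,775, so the cap limits the patient to £1,775 − £285 = £1,490.

£1,490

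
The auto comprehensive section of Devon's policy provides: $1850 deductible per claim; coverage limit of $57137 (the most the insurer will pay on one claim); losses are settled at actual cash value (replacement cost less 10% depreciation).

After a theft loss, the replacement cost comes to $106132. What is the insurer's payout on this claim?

Actual cash value after 10% depreciation: $106132 × 90% = $95518.80.
Less the $1850 deductible: $95518.80 − $1850 = $93668.80.
$93668.80 exceeds the $57137 limit, so the insurer pays the limit: $57137.

$57137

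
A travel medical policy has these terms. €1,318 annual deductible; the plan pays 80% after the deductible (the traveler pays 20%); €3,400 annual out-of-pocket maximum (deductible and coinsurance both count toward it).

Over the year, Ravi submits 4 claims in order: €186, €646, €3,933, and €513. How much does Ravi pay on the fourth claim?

€102.60

Claim 1 (€186): entire amount goes to the deductible. Cost to traveler: €186. OOP to date €186.
Claim 2 (€646): fully absorbed by the deductible. Cost to traveler: €646. OOP to date €832.
Claim 3 (€3,933): €486 finishes the deductible; €3,447 goes to coinsurance; coinsurance €3,447 × 20% = €689.40. Traveler owes €1,175.40 (running OOP €2,007.40).
Claim 4 (€513): 20% coinsurance on €513 = €102.60. Traveler pays €102.60; OOP now €2,110.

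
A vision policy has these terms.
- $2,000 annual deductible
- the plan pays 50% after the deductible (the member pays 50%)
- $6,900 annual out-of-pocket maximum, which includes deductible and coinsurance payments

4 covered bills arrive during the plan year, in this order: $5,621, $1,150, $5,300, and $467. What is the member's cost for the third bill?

Claim 1 — $5,621: $2,000 to deductible, leaving $3,621; member's 50% is $1,810.50. Member pays $3,810.50; OOP now $3,810.50.
Claim 2 — $1,150: 50% coinsurance on $1,150 = $575. Member owes $575 (running OOP $4,385.50).
Claim 3 — $5,300: deductible met; 50% of $5,300 = $2,650. Adding that to $4,385.50 gives $7,035.50, past the $6,900 cap; member pays only $6,900 − $4,385.50 = $2,514.50.

$2,514.50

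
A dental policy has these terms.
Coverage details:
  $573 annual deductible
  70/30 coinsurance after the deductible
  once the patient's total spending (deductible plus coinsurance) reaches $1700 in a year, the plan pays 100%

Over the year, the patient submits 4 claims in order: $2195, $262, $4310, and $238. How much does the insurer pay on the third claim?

$3748.20

Claim 1 ($2195): $573 to deductible, leaving $1622; patient's 30% is $486.60. Cost to patient: $1059.60. OOP to date $1059.60. Insurer: $2195 − $1059.60 = $1135.40.
Claim 2 ($262): deductible already satisfied, so patient's share is 30% × $262 = $78.60. Patient owes $78.60 (running OOP $1138.20). Insurer: $262 − $78.60 = $183.40.
Claim 3 ($4310): deductible met; 30% of $4310 = $1293. OOP would hit $2431.20 > $1700, so the cap limits the patient to $1700 − $1138.20 = $561.80. Insurer: $4310 − $561.80 = $3748.20.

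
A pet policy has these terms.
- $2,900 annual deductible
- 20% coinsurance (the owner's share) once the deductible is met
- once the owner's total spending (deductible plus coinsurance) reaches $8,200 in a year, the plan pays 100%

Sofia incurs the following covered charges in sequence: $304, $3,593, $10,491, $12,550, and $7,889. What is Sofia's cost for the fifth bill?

Bill 1, $304: entire amount goes to the deductible. Owner pays $304; OOP now $304.
Bill 2, $3,593: $2,596 to deductible, leaving $997; owner's 20% is $199.40. Owner pays $2,795.40; OOP now $3,099.40.
Bill 3, $10,491: 20% coinsurance on $10,491 = $2,098.20. Owner owes $2,098.20 (running OOP $5,197.60).
Bill 4, $12,550: 20% coinsurance on $12,550 = $2,510. Cost to owner: $2,510. OOP to date $7,707.60.
Bill 5, $7,889: deductible met; 20% of $7,889 = $1,577.80. OOP would hit $9,285.40 > $8,200, so the cap limits the owner to $8,200 − $7,707.60 = $492.40.

$492.40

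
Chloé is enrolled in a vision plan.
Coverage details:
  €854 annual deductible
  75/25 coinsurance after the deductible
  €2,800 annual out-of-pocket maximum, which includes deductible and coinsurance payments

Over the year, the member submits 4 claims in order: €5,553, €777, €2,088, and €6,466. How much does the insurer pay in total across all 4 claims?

€12,084

Claim 1 (€5,553): €854 finishes the deductible; €4,699 goes to coinsurance; member's 25% is €1,174.75. Member pays €2,028.75; OOP now €2,028.75. Plan pays €5,553 − €2,028.75 = €3,524.25.
Claim 2 (€777): 25% coinsurance on €777 = €194.25. Member pays €194.25; OOP now €2,223. Insurer: €777 − €194.25 = €582.75.
Claim 3 (€2,088): deductible met; 25% of €2,088 = €522. Cost to member: €522. OOP to date €2,745. Insurer: €2,088 − €522 = €1,566.
Claim 4 (€6,466): 25% coinsurance on €6,466 = €1,616.50. Adding that to €2,745 gives €4,361.50, past the €2,800 cap; member pays only €2,800 − €2,745 = €55. Plan pays €6,466 − €55 = €6,411.
Insurer total = bills − member's total = €14,884 − €2,800 = €12,084.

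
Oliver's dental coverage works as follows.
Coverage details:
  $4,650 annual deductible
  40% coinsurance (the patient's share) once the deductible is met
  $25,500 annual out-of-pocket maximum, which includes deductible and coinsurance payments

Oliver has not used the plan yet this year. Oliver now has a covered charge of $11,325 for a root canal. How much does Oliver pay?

Nothing has been paid toward the $4,650 deductible, so the first $4,650 of this charge is applied there.
After the $4,650 deductible portion, $11,325 − $4,650 = $6,675 is subject to coinsurance.
Patient's 40% share of $6,675 is $2,670.
Patient responsibility before any cap: $4,650 + $2,670 = $7,320.
Year-to-date out-of-pocket becomes $0 + $7,320 = $7,320, still under the $25,500 maximum, so no cap applies.

$7,320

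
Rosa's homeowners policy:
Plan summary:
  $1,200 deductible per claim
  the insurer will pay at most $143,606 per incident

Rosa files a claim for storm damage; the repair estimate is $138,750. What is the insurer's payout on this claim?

Subtract the deductible: $138,750 − $1,200 = $137,550.
That's under the $143,606 cap, so the insurer reimburses the full $137,550.

$137,550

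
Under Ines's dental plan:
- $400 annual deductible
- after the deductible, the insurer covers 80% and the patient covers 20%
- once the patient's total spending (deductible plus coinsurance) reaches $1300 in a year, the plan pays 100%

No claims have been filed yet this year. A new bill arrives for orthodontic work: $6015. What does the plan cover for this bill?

Deductible not yet touched, so the first $400 of the bill goes to the deductible.
The remaining $5615 (= $6015 − $400) moves to coinsurance.
Patient's 20% share of $5615 is $1123.
So the patient owes $400 + $1123 = $1523 before any cap.
Adding $1523 to the $0 already spent would give $1523, which exceeds the $1300 cap; the patient pays just $1300 − $0 = $1300.
The plan picks up $6015 − $1300 = $4715.

$4715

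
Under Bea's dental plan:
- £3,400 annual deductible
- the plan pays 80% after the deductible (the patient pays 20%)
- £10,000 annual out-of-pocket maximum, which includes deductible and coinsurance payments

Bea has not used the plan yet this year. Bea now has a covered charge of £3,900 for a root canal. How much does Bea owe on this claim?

The full £3,400 deductible is still open; £3,400 of this bill applies to it.
That leaves £3,900 − £3,400 = £500 for coinsurance.
Patient's 20% share of £500 is £100.
So the patient owes £3,400 + £100 = £3,500 before any cap.
Total out-of-pocket so far would be £0 + £3,500 = £3,500, below the £10,000 cap — no reduction.

£3,500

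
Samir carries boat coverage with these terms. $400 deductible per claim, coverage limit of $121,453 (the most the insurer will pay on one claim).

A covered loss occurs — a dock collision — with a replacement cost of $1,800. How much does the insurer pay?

Less the $400 deductible: $1,800 − $400 = $1,400.
$1,400 is within the $121,453 limit, so the insurer pays $1,400.

$1,400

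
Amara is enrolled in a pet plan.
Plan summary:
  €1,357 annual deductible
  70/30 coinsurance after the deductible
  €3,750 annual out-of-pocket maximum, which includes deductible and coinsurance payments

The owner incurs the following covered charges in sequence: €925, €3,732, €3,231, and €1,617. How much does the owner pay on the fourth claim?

#1 (€925): all of it applies to the deductible. Owner owes €925 (running OOP €925).
#2 (€3,732): deductible takes €432, €3,300 remains; 30% of €3,300 = €990. Owner pays €1,422; OOP now €2,347.
#3 (€3,231): deductible met; 30% of €3,231 = €969.30. Owner owes €969.30 (running OOP €3,316.30).
#4 (€1,617): 30% coinsurance on €1,617 = €485.10. OOP would hit €3,801.40 > €3,750, so the cap limits the owner to €3,750 − €3,316.30 = €433.70.

€433.70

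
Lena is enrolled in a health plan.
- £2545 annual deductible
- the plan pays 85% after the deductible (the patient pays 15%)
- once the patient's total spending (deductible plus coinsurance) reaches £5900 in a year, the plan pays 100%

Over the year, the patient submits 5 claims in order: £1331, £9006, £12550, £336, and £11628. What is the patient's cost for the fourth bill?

#1 (£1331): fully absorbed by the deductible. Patient pays £1331; OOP now £1331.
#2 (£9006): £1214 to deductible, leaving £7792; coinsurance £7792 × 15% = £1168.80. Patient owes £2382.80 (running OOP £3713.80).
#3 (£12550): 15% coinsurance on £12550 = £1882.50. Patient owes £1882.50 (running OOP £5596.30).
#4 (£336): deductible already satisfied, so patient's share is 15% × £336 = £50.40. Patient pays £50.40; OOP now £5646.70.

£50.40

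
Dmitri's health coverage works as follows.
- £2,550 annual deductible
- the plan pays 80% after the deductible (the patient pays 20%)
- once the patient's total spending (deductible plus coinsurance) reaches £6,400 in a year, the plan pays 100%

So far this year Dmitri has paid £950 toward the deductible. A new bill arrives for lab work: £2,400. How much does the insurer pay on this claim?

£640

£950 of the £2,550 deductible is already met, leaving £1,600.
After the £1,600 deductible portion, £2,400 − £1,600 = £800 is subject to coinsurance.
Coinsurance: £800 × 20% = £160.
Patient responsibility before any cap: £1,600 + £160 = £1,760.
Year-to-date out-of-pocket becomes £950 + £1,760 = £2,710, still under the £6,400 maximum, so no cap applies.
The insurer covers the remainder: £2,400 − £1,760 = £640.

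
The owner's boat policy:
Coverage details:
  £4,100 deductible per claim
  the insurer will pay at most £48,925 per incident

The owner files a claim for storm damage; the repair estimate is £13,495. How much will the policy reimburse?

£9,395

Subtract the deductible: £13,495 − £4,100 = £9,395.
£9,395 ≤ £48,925, so the limit doesn't bind; insurer pays £9,395.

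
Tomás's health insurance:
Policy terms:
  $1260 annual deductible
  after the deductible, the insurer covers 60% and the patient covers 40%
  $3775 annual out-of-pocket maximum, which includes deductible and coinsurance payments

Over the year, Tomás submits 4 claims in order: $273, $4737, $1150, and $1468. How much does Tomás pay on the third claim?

$460

Claim 1 ($273): fully absorbed by the deductible. Cost to patient: $273. OOP to date $273.
Claim 2 ($4737): $987 finishes the deductible; $3750 goes to coinsurance; patient's 40% is $1500. Patient pays $2487; OOP now $2760.
Claim 3 ($1150): deductible met; 40% of $1150 = $460. Cost to patient: $460. OOP to date $3220.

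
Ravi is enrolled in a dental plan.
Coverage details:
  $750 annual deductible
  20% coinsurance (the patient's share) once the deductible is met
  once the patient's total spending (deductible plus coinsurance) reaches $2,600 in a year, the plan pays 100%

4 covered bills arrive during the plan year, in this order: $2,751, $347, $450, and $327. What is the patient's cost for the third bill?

Claim 1 — $2,751: $750 finishes the deductible; $2,001 goes to coinsurance; coinsurance $2,001 × 20% = $400.20. Patient pays $1,150.20; OOP now $1,150.20.
Claim 2 — $347: deductible already satisfied, so patient's share is 20% × $347 = $69.40. Cost to patient: $69.40. OOP to date $1,219.60.
Claim 3 — $450: deductible met; 20% of $450 = $90. Patient pays $90; OOP now $1,309.60.

$90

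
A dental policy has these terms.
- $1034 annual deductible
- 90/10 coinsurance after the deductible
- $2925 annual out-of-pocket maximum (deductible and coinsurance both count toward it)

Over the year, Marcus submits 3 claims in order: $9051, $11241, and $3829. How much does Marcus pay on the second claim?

$1089.30

#1 ($9051): $1034 to deductible, leaving $8017; 10% of $8017 = $801.70. Cost to patient: $1835.70. OOP to date $1835.70.
#2 ($11241): deductible met; 10% of $11241 = $1124.10. OOP would hit $2959.80 > $2925, so the cap limits the patient to $2925 − $1835.70 = $1089.30.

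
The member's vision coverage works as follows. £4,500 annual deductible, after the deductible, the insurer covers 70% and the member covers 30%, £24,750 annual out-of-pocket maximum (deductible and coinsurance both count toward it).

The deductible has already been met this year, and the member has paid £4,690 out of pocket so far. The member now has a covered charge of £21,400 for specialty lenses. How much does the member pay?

£6,420

The deductible is already satisfied, so the full bill goes to coinsurance.
30% of £21,400 = £6,420 falls to the member.
Cumulative spending £4,690 + £6,420 = £11,110 stays under the £24,750 maximum.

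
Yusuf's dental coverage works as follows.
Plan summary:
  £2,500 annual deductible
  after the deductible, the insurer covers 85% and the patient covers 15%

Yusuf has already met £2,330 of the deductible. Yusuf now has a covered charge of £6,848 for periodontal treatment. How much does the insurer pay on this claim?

£2,330 of the £2,500 deductible is already met, leaving £170.
After the £170 deductible portion, £6,848 − £170 = £6,678 is subject to coinsurance.
Patient's 15% share of £6,678 is £1,001.70.
That puts the patient's cost at £170 + £1,001.70 = £1,171.70.
Insurer pays the balance: £6,848 − £1,171.70 = £5,676.30.

£5,676.30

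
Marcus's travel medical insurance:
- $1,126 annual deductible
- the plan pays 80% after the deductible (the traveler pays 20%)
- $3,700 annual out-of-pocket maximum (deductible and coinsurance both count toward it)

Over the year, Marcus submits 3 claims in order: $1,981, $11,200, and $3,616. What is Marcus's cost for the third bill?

$163

#1 ($1,981): $1,126 finishes the deductible; $855 goes to coinsurance; 20% of $855 = $171. Traveler owes $1,297 (running OOP $1,297).
#2 ($11,200): deductible already satisfied, so traveler's share is 20% × $11,200 = $2,240. Traveler owes $2,240 (running OOP $3,537).
#3 ($3,616): 20% coinsurance on $3,616 = $723.20. That would push OOP to $4,260.20, over the $3,700 cap, so traveler pays $3,700 − $3,537 = $163.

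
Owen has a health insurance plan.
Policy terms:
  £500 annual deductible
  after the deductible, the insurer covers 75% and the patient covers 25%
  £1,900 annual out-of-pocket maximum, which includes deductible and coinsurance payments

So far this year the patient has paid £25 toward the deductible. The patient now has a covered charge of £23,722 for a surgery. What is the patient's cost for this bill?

£1,875

Remaining deductible: £500 − £25 = £475.
The remaining £23,247 (= £23,722 − £475) moves to coinsurance.
25% of £23,247 = £5,811.75 falls to the patient.
Patient responsibility before any cap: £475 + £5,811.75 = £6,286.75.
Year-to-date out-of-pocket would reach £25 + £6,286.75 = £6,311.75, above the £1,900 maximum, so the patient pays only £1,900 − £25 = £1,875.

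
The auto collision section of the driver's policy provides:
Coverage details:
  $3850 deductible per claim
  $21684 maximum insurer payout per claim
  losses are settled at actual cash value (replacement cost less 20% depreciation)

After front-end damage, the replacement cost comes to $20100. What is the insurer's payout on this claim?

At 20% depreciation, ACV = $20100 − $4020 = $16080.
Subtract the deductible: $16080 − $3850 = $12230.
That's under the $21684 cap, so the insurer reimburses the full $12230.

$12230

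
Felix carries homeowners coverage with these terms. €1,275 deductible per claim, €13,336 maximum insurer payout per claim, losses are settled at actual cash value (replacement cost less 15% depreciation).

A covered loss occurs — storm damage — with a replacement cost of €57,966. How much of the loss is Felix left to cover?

€44,630

Actual cash value after 15% depreciation: €57,966 × 85% = €49,271.10.
Less the €1,275 deductible: €49,271.10 − €1,275 = €47,996.10.
€47,996.10 exceeds the €13,336 limit, so the insurer pays the limit: €13,336.
Homeowner's share is the uncovered remainder: €57,966 − €13,336 = €44,630.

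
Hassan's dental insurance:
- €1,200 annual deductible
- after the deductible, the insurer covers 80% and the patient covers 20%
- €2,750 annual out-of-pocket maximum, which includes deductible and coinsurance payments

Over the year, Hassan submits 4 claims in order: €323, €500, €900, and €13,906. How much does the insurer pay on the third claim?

#1 (€323): entire amount goes to the deductible. Patient pays €323; OOP now €323. Plan pays €323 − €323 = €0.
#2 (€500): fully absorbed by the deductible. Patient owes €500 (running OOP €823). Insurer: €500 − €500 = €0.
#3 (€900): deductible takes €377, €523 remains; patient's 20% is €104.60. Patient pays €481.60; OOP now €1,304.60. Insurer: €900 − €481.60 = €418.40.

€418.40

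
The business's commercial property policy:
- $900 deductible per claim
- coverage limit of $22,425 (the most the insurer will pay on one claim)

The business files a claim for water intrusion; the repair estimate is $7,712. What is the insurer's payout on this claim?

Less the $900 deductible: $7,712 − $900 = $6,812.
$6,812 ≤ $22,425, so the limit doesn't bind; insurer pays $6,812.

$6,812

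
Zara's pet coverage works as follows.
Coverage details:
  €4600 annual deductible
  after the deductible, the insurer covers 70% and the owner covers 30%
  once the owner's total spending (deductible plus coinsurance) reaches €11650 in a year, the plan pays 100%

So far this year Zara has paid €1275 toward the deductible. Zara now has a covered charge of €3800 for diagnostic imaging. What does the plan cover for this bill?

€332.50

Deductible still to meet: €4600 − €1275 = €3325.
That leaves €3800 − €3325 = €475 for coinsurance.
Owner's 30% share of €475 is €142.50.
That puts the owner's cost at €3325 + €142.50 = €3467.50 before any cap.
Total out-of-pocket so far would be €1275 + €3467.50 = €4742.50, below the €11650 cap — no reduction.
The plan picks up €3800 − €3467.50 = €332.50.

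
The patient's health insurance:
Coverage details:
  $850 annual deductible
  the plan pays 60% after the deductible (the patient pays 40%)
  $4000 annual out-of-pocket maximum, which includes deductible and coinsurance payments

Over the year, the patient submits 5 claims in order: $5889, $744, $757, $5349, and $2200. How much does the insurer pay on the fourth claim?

#1 ($5889): $850 finishes the deductible; $5039 goes to coinsurance; patient's 40% is $2015.60. Patient owes $2865.60 (running OOP $2865.60). Plan pays $5889 − $2865.60 = $3023.40.
#2 ($744): deductible already satisfied, so patient's share is 40% × $744 = $297.60. Patient pays $297.60; OOP now $3163.20. Insurer: $744 − $297.60 = $446.40.
#3 ($757): deductible already satisfied, so patient's share is 40% × $757 = $302.80. Patient pays $302.80; OOP now $3466. Plan pays $757 − $302.80 = $454.20.
#4 ($5349): deductible already satisfied, so patient's share is 40% × $5349 = $2139.60. Adding that to $3466 gives $5605.60, past the $4000 cap; patient pays only $4000 − $3466 = $534. Insurer: $5349 − $534 = $4815.

$4815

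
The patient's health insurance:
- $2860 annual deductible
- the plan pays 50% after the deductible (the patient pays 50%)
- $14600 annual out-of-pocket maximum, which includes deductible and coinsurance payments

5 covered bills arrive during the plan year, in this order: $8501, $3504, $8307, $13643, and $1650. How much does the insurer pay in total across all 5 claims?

Bill 1, $8501: deductible takes $2860, $5641 remains; patient's 50% is $2820.50. Cost to patient: $5680.50. OOP to date $5680.50. Insurer: $8501 − $5680.50 = $2820.50.
Bill 2, $3504: deductible met; 50% of $3504 = $1752. Patient pays $1752; OOP now $7432.50. Plan pays $3504 − $1752 = $1752.
Bill 3, $8307: 50% coinsurance on $8307 = $4153.50. Patient pays $4153.50; OOP now $11586. Plan pays $8307 − $4153.50 = $4153.50.
Bill 4, $13643: 50% coinsurance on $13643 = $6821.50. OOP would hit $18407.50 > $14600, so the cap limits the patient to $14600 − $11586 = $3014. Plan pays $13643 − $3014 = $10629.
Bill 5, $1650: deductible met; 50% of $1650 = $825. That would push OOP to $15425, over the $14600 cap, so patient pays $14600 − $14600 = $0. Plan pays $1650 − $0 = $1650.
Insurer total = bills − patient's total = $35605 − $14600 = $21005.

$21005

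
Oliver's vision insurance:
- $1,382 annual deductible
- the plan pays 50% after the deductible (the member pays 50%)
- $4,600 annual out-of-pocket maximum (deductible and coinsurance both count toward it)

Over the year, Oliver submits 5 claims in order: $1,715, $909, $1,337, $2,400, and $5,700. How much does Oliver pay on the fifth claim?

Claim 1 ($1,715): $1,382 to deductible, leaving $333; 50% of $333 = $166.50. Member pays $1,548.50; OOP now $1,548.50.
Claim 2 ($909): 50% coinsurance on $909 = $454.50. Member pays $454.50; OOP now $2,003.
Claim 3 ($1,337): deductible already satisfied, so member's share is 50% × $1,337 = $668.50. Member pays $668.50; OOP now $2,671.50.
Claim 4 ($2,400): deductible met; 50% of $2,400 = $1,200. Member owes $1,200 (running OOP $3,871.50).
Claim 5 ($5,700): deductible already satisfied, so member's share is 50% × $5,700 = $2,850. That would push OOP to $6,721.50, over the $4,600 cap, so member pays $4,600 − $3,871.50 = $728.50.

$728.50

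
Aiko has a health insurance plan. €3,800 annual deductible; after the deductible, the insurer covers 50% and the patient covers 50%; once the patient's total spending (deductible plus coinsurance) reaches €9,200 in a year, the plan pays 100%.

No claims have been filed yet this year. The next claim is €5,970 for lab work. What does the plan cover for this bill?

€1,085

Deductible not yet touched, so the first €3,800 of the bill goes to the deductible.
That leaves €5,970 − €3,800 = €2,170 for coinsurance.
50% of €2,170 = €1,085 falls to the patient.
Patient responsibility before any cap: €3,800 + €1,085 = €4,885.
Cumulative spending €0 + €4,885 = €4,885 stays under the €9,200 maximum.
The plan picks up €5,970 − €4,885 = €1,085.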